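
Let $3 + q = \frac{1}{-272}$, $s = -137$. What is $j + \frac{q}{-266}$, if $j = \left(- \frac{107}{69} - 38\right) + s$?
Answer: $- \frac{46386089}{262752} \approx -176.54$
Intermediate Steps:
$q = - \frac{817}{272}$ ($q = -3 + \frac{1}{-272} = -3 - \frac{1}{272} = - \frac{817}{272} \approx -3.0037$)
$j = - \frac{12182}{69}$ ($j = \left(- \frac{107}{69} - 38\right) - 137 = - \frac{2729}{69} - 137 = - \frac{12182}{69} \approx -176.55$)
$j + \frac{q}{-266} = - \frac{12182}{69} - \frac{817}{272 \left(-266\right)} = - \frac{12182}{69} - - \frac{43}{3808} = - \frac{12182}{69} + \frac{43}{3808} = - \frac{46386089}{262752}$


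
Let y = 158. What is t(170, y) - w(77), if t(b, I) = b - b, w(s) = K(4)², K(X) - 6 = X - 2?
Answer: -64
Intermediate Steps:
K(X) = 4 + X (K(X) = 6 + (X - 2) = 6 + (-2 + X) = 4 + X)
w(s) = 64 (w(s) = (4 + 4)² = 8² = 64)
t(b, I) = 0
t(170, y) - w(77) = 0 - 1*64 = 0 - 64 = -64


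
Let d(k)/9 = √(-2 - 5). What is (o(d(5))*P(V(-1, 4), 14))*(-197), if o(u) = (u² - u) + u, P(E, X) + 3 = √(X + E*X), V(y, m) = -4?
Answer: -335097 + 111699*I*√42 ≈ -3.351e+5 + 7.2389e+5*I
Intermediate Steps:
d(k) = 9*I*√7 (d(k) = 9*√(-2 - 5) = 9*√(-7) = 9*(I*√7) = 9*I*√7)
P(E, X) = -3 + √(X + E*X)
o(u) = u²
(o(d(5))*P(V(-1, 4), 14))*(-197) = ((9*I*√7)²*(-3 + √(14*(1 - 4))))*(-197) = -567*(-3 + √(14*(-3)))*(-197) = -567*(-3 + √(-42))*(-197) = -567*(-3 + I*√42)*(-197) = (1701 - 567*I*√42)*(-197) = -335097 + 111699*I*√42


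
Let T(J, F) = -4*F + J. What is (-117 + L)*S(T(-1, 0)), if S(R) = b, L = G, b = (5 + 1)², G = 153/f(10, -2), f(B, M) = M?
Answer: -6966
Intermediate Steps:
T(J, F) = J - 4*F
G = -153/2 (G = 153/(-2) = 153*(-½) = -153/2 ≈ -76.500)
b = 36 (b = 6² = 36)
L = -153/2 ≈ -76.500
S(R) = 36
(-117 + L)*S(T(-1, 0)) = (-117 - 153/2)*36 = -387/2*36 = -6966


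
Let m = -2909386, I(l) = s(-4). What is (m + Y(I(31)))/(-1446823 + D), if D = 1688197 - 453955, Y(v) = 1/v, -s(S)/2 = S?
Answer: 23275087/1700648 ≈ 13.686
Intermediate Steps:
s(S) = -2*S
I(l) = 8 (I(l) = -2*(-4) = 8)
D = 1234242
(m + Y(I(31)))/(-1446823 + D) = (-2909386 + 1/8)/(-1446823 + 1234242) = (-2909386 + ⅛)/(-212581) = -23275087/8*(-1/212581) = 23275087/1700648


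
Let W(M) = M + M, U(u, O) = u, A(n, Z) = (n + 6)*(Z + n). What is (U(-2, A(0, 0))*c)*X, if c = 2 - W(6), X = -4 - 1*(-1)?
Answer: -60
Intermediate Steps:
A(n, Z) = (6 + n)*(Z + n)
W(M) = 2*M
X = -3 (X = -4 + 1 = -3)
c = -10 (c = 2 - 2*6 = 2 - 1*12 = 2 - 12 = -10)
(U(-2, A(0, 0))*c)*X = -2*(-10)*(-3) = 20*(-3) = -60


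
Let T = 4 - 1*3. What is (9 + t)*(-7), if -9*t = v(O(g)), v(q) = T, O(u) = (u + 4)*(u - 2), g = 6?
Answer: -560/9 ≈ -62.222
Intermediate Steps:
O(u) = (-2 + u)*(4 + u) (O(u) = (4 + u)*(-2 + u) = (-2 + u)*(4 + u))
T = 1 (T = 4 - 3 = 1)
v(q) = 1
t = -⅑ (t = -⅑*1 = -⅑ ≈ -0.11111)
(9 + t)*(-7) = (9 - ⅑)*(-7) = (80/9)*(-7) = -560/9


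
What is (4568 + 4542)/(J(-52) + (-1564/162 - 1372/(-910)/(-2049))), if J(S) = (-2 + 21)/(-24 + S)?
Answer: -131038057800/142474139 ≈ -919.73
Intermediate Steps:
J(S) = 19/(-24 + S)
(4568 + 4542)/(J(-52) + (-1564/162 - 1372/(-910)/(-2049))) = (4568 + 4542)/(19/(-24 - 52) + (-1564/162 - 1372/(-910)/(-2049))) = 9110/(19/(-76) + (-1564*1/162 - 1372*(-1/910)*(-1/2049))) = 9110/(19*(-1/76) + (-782/81 + (98/65)*(-1/2049))) = 9110/(-1/4 + (-782/81 - 98/133185)) = 9110/(-1/4 - 34719536/3595995) = 9110/(-142474139/14383980) = 9110*(-14383980/142474139) = -131038057800/142474139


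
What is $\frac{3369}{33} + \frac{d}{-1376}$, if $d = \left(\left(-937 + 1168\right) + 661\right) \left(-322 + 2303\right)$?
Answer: $- \frac{4473081}{3784} \approx -1182.1$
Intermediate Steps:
$d = 1767052$ ($d = \left(231 + 661\right) 1981 = 892 \cdot 1981 = 1767052$)
$\frac{3369}{33} + \frac{d}{-1376} = \frac{3369}{33} + \frac{1767052}{-1376} = 3369 \cdot \frac{1}{33} + 1767052 \left(- \frac{1}{1376}\right) = \frac{1123}{11} - \frac{441763}{344} = - \frac{4473081}{3784}$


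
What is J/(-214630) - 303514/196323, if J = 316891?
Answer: -127356201613/42136805490 ≈ -3.0224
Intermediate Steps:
J/(-214630) - 303514/196323 = 316891/(-214630) - 303514/196323 = 316891*(-1/214630) - 303514*1/196323 = -316891/214630 - 303514/196323 = -127356201613/42136805490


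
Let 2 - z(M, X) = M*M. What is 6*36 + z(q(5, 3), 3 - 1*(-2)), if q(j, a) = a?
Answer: 209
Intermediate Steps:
z(M, X) = 2 - M² (z(M, X) = 2 - M*M = 2 - M²)
6*36 + z(q(5, 3), 3 - 1*(-2)) = 6*36 + (2 - 1*3²) = 216 + (2 - 1*9) = 216 + (2 - 9) = 216 - 7 = 209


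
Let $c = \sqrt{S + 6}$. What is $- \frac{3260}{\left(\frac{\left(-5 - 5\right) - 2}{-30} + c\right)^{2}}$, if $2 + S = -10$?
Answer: $\frac{40750 i}{10 \sqrt{6} + 73 i} \approx 501.73 + 168.35 i$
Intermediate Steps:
$S = -12$ ($S = -2 - 10 = -12$)
$c = i \sqrt{6}$ ($c = \sqrt{-12 + 6} = \sqrt{-6} = i \sqrt{6} \approx 2.4495 i$)
$- \frac{3260}{\left(\frac{\left(-5 - 5\right) - 2}{-30} + c\right)^{2}} = - \frac{3260}{\left(\frac{\left(-5 - 5\right) - 2}{-30} + i \sqrt{6}\right)^{2}} = - \frac{3260}{\left(\left(-10 - 2\right) \left(- \frac{1}{30}\right) + i \sqrt{6}\right)^{2}} = - \frac{3260}{\left(\left(-12\right) \left(- \frac{1}{30}\right) + i \sqrt{6}\right)^{2}} = - \frac{3260}{\left(\frac{2}{5} + i \sqrt{6}\right)^{2}}$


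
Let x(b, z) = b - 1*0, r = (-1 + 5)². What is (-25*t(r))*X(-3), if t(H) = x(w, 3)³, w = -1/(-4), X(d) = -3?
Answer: 75/64 ≈ 1.1719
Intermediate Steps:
w = ¼ (w = -1*(-¼) = ¼ ≈ 0.25000)
r = 16 (r = 4² = 16)
x(b, z) = b (x(b, z) = b + 0 = b)
t(H) = 1/64 (t(H) = (¼)³ = 1/64)
(-25*t(r))*X(-3) = -25*1/64*(-3) = -25/64*(-3) = 75/64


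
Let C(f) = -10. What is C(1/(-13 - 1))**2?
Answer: 100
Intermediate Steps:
C(1/(-13 - 1))**2 = (-10)**2 = 100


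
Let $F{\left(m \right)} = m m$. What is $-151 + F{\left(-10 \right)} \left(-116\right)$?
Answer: $-11751$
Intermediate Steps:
$F{\left(m \right)} = m^{2}$
$-151 + F{\left(-10 \right)} \left(-116\right) = -151 + \left(-10\right)^{2} \left(-116\right) = -151 + 100 \left(-116\right) = -151 - 11600 = -11751$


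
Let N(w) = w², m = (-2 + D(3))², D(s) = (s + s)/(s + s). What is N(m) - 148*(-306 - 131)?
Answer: 64677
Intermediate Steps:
D(s) = 1 (D(s) = (2*s)/((2*s)) = (2*s)*(1/(2*s)) = 1)
m = 1 (m = (-2 + 1)² = (-1)² = 1)
N(m) - 148*(-306 - 131) = 1² - 148*(-306 - 131) = 1 - 148*(-437) = 1 + 64676 = 64677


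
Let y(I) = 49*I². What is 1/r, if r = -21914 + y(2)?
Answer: -1/21718 ≈ -4.6045e-5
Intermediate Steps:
r = -21718 (r = -21914 + 49*2² = -21914 + 49*4 = -21914 + 196 = -21718)
1/r = 1/(-21718) = -1/21718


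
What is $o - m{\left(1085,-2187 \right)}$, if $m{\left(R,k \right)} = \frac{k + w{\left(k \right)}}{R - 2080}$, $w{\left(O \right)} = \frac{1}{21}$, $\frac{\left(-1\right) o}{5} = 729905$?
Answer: $- \frac{76256870801}{20895} \approx -3.6495 \cdot 10^{6}$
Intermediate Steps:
$o = -3649525$ ($o = \left(-5\right) 729905 = -3649525$)
$w{\left(O \right)} = \frac{1}{21}$
$m{\left(R,k \right)} = \frac{\frac{1}{21} + k}{-2080 + R}$ ($m{\left(R,k \right)} = \frac{k + \frac{1}{21}}{R - 2080} = \frac{\frac{1}{21} + k}{-2080 + R}$)
$o - m{\left(1085,-2187 \right)} = -3649525 - \frac{\frac{1}{21} - 2187}{-2080 + 1085} = -3649525 - \frac{1}{-995} \left(- \frac{45926}{21}\right) = -3649525 - \left(- \frac{1}{995}\right) \left(- \frac{45926}{21}\right) = -3649525 - \frac{45926}{20895} = - \frac{76256870801}{20895}$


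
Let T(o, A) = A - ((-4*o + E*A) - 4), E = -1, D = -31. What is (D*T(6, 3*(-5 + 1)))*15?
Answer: -1860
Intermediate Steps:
T(o, A) = 4 + 2*A + 4*o (T(o, A) = A - ((-4*o - A) - 4) = A - ((-A - 4*o) - 4) = A - (-4 - A - 4*o) = A + (4 + A + 4*o) = 4 + 2*A + 4*o)
(D*T(6, 3*(-5 + 1)))*15 = -31*(4 + 2*(3*(-5 + 1)) + 4*6)*15 = -31*(4 + 2*(3*(-4)) + 24)*15 = -31*(4 + 2*(-12) + 24)*15 = -31*(4 - 24 + 24)*15 = -31*4*15 = -124*15 = -1860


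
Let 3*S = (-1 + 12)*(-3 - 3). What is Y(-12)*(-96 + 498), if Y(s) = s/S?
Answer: 2412/11 ≈ 219.27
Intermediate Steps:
S = -22 (S = ((-1 + 12)*(-3 - 3))/3 = (11*(-6))/3 = (⅓)*(-66) = -22)
Y(s) = -s/22 (Y(s) = s/(-22) = s*(-1/22) = -s/22)
Y(-12)*(-96 + 498) = (-1/22*(-12))*(-96 + 498) = (6/11)*402 = 2412/11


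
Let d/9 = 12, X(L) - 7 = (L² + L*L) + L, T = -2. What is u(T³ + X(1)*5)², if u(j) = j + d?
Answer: 22500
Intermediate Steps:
X(L) = 7 + L + 2*L² (X(L) = 7 + ((L² + L*L) + L) = 7 + ((L² + L²) + L) = 7 + (2*L² + L) = 7 + (L + 2*L²) = 7 + L + 2*L²)
d = 108 (d = 9*12 = 108)
u(j) = 108 + j (u(j) = j + 108 = 108 + j)
u(T³ + X(1)*5)² = (108 + ((-2)³ + (7 + 1 + 2*1²)*5))² = (108 + (-8 + (7 + 1 + 2*1)*5))² = (108 + (-8 + (7 + 1 + 2)*5))² = (108 + (-8 + 10*5))² = (108 + (-8 + 50))² = (108 + 42)² = 150² = 22500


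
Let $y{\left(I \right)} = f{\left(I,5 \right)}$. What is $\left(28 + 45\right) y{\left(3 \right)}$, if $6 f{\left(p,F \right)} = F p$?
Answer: $\frac{365}{2} \approx 182.5$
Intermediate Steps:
$f{\left(p,F \right)} = \frac{F p}{6}$
$y{\left(I \right)} = \frac{5 I}{6}$ ($y{\left(I \right)} = \frac{1}{6} \cdot 5 I = \frac{5 I}{6}$)
$\left(28 + 45\right) y{\left(3 \right)} = \left(28 + 45\right) \frac{5}{6} \cdot 3 = 73 \cdot \frac{5}{2} = \frac{365}{2}$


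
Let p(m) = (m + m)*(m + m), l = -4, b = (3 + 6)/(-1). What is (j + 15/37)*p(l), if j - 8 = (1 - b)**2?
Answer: 256704/37 ≈ 6937.9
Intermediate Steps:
b = -9 (b = 9*(-1) = -9)
j = 108 (j = 8 + (1 - 1*(-9))**2 = 8 + (1 + 9)**2 = 8 + 10**2 = 8 + 100 = 108)
p(m) = 4*m**2 (p(m) = (2*m)*(2*m) = 4*m**2)
(j + 15/37)*p(l) = (108 + 15/37)*(4*(-4)**2) = (108 + 15*(1/37))*(4*16) = (108 + 15/37)*64 = (4011/37)*64 = 256704/37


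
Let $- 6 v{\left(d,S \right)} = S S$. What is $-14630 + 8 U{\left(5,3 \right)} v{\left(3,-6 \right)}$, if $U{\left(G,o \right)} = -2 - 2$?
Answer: $-14438$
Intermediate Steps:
$v{\left(d,S \right)} = - \frac{S^{2}}{6}$ ($v{\left(d,S \right)} = - \frac{S S}{6} = - \frac{S^{2}}{6}$)
$U{\left(G,o \right)} = -4$ ($U{\left(G,o \right)} = -2 - 2 = -4$)
$-14630 + 8 U{\left(5,3 \right)} v{\left(3,-6 \right)} = -14630 + 8 \left(-4\right) \left(- \frac{\left(-6\right)^{2}}{6}\right) = -14630 - 32 \left(\left(- \frac{1}{6}\right) 36\right) = -14630 - -192 = -14630 + 192 = -14438$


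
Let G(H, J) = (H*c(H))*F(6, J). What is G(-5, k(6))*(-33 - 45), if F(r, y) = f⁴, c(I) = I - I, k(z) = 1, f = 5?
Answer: 0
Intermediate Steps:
c(I) = 0
F(r, y) = 625 (F(r, y) = 5⁴ = 625)
G(H, J) = 0 (G(H, J) = (H*0)*625 = 0*625 = 0)
G(-5, k(6))*(-33 - 45) = 0*(-33 - 45) = 0*(-78) = 0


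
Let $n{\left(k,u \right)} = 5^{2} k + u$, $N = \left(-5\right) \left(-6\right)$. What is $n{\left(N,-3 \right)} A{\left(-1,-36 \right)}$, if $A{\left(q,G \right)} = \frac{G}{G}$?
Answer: $747$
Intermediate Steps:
$N = 30$
$A{\left(q,G \right)} = 1$
$n{\left(k,u \right)} = u + 25 k$ ($n{\left(k,u \right)} = 25 k + u = u + 25 k$)
$n{\left(N,-3 \right)} A{\left(-1,-36 \right)} = \left(-3 + 25 \cdot 30\right) 1 = \left(-3 + 750\right) 1 = 747 \cdot 1 = 747$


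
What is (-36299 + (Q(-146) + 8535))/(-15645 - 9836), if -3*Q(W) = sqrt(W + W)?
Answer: 27764/25481 + 2*I*sqrt(73)/76443 ≈ 1.0896 + 0.00022354*I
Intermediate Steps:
Q(W) = -sqrt(2)*sqrt(W)/3 (Q(W) = -sqrt(W + W)/3 = -sqrt(2)*sqrt(W)/3)
(-36299 + (Q(-146) + 8535))/(-15645 - 9836) = (-36299 + (-sqrt(2)*sqrt(-146)/3 + 8535))/(-15645 - 9836) = (-36299 + (-sqrt(2)*I*sqrt(146)/3 + 8535))/(-25481) = (-36299 + (-2*I*sqrt(73)/3 + 8535))*(-1/25481) = (-36299 + (8535 - 2*I*sqrt(73)/3))*(-1/25481) = (-27764 - 2*I*sqrt(73)/3)*(-1/25481) = 27764/25481 + 2*I*sqrt(73)/76443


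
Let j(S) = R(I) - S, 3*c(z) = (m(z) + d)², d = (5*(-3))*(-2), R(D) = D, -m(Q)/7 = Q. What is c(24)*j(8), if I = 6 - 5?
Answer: -44436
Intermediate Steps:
m(Q) = -7*Q
I = 1
d = 30 (d = -15*(-2) = 30)
c(z) = (30 - 7*z)²/3 (c(z) = (-7*z + 30)²/3 = (30 - 7*z)²/3)
j(S) = 1 - S
c(24)*j(8) = ((-30 + 7*24)²/3)*(1 - 1*8) = ((-30 + 168)²/3)*(1 - 8) = ((⅓)*138²)*(-7) = ((⅓)*19044)*(-7) = 6348*(-7) = -44436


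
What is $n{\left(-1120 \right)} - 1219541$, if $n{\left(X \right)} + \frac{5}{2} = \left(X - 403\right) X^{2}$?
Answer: $- \frac{3823341487}{2} \approx -1.9117 \cdot 10^{9}$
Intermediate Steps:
$n{\left(X \right)} = - \frac{5}{2} + X^{2} \left(-403 + X\right)$ ($n{\left(X \right)} = - \frac{5}{2} + \left(X - 403\right) X^{2} = - \frac{5}{2} + \left(-403 + X\right) X^{2} = - \frac{5}{2} + X^{2} \left(-403 + X\right)$)
$n{\left(-1120 \right)} - 1219541 = \left(- \frac{5}{2} + \left(-1120\right)^{3} - 403 \left(-1120\right)^{2}\right) - 1219541 = \left(- \frac{5}{2} - 1404928000 - 505523200\right) - 1219541 = - \frac{3820902405}{2} - 1219541 = - \frac{3823341487}{2}$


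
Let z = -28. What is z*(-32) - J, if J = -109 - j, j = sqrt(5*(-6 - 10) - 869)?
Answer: 1005 + I*sqrt(949) ≈ 1005.0 + 30.806*I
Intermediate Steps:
j = I*sqrt(949) (j = sqrt(5*(-16) - 869) = sqrt(-80 - 869) = sqrt(-949) = I*sqrt(949) ≈ 30.806*I)
J = -109 - I*sqrt(949) ≈ -109.0 - 30.806*I
z*(-32) - J = -28*(-32) - (-109 - I*sqrt(949)) = 896 + (109 + I*sqrt(949)) = 1005 + I*sqrt(949)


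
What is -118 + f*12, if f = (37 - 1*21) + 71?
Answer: 926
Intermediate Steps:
f = 87 (f = (37 - 21) + 71 = 16 + 71 = 87)
-118 + f*12 = -118 + 87*12 = -118 + 1044 = 926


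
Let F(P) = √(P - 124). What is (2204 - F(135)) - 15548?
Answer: -13344 - √11 ≈ -13347.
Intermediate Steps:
F(P) = √(-124 + P)
(2204 - F(135)) - 15548 = (2204 - √(-124 + 135)) - 15548 = (2204 - √11) - 15548 = -13344 - √11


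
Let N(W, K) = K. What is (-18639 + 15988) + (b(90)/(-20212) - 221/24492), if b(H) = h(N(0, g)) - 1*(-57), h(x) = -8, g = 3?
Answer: -6309309158/2379963 ≈ -2651.0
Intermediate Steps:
b(H) = 49 (b(H) = -8 - 1*(-57) = -8 + 57 = 49)
(-18639 + 15988) + (b(90)/(-20212) - 221/24492) = (-18639 + 15988) + (49/(-20212) - 221/24492) = -2651 + (49*(-1/20212) - 221*1/24492) = -2651 + (-49/20212 - 17/1884) = -2651 - 27245/2379963 = -6309309158/2379963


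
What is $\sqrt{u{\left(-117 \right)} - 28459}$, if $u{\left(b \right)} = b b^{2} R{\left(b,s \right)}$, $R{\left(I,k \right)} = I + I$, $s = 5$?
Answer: $\sqrt{374748983} \approx 19358.0$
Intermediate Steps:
$R{\left(I,k \right)} = 2 I$
$u{\left(b \right)} = 2 b^{4}$ ($u{\left(b \right)} = b b^{2} \cdot 2 b = b^{3} \cdot 2 b = 2 b^{4}$)
$\sqrt{u{\left(-117 \right)} - 28459} = \sqrt{2 \left(-117\right)^{4} - 28459} = \sqrt{2 \cdot 187388721 - 28459} = \sqrt{374777442 - 28459} = \sqrt{374748983}$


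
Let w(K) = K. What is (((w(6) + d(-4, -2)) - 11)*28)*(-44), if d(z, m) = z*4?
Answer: 25872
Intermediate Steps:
d(z, m) = 4*z
(((w(6) + d(-4, -2)) - 11)*28)*(-44) = (((6 + 4*(-4)) - 11)*28)*(-44) = (((6 - 16) - 11)*28)*(-44) = ((-10 - 11)*28)*(-44) = -21*28*(-44) = -588*(-44) = 25872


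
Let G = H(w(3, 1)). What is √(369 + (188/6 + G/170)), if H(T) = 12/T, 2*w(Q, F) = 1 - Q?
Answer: 7*√531165/255 ≈ 20.007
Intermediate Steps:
w(Q, F) = ½ - Q/2 (w(Q, F) = (1 - Q)/2 = ½ - Q/2)
G = -12 (G = 12/(½ - ½*3) = 12/(½ - 3/2) = 12/(-1) = 12*(-1) = -12)
√(369 + (188/6 + G/170)) = √(369 + (188/6 - 12/170)) = √(369 + (188*(⅙) - 12*1/170)) = √(369 + (94/3 - 6/85)) = √(369 + 7972/255) = √(102067/255) = 7*√531165/255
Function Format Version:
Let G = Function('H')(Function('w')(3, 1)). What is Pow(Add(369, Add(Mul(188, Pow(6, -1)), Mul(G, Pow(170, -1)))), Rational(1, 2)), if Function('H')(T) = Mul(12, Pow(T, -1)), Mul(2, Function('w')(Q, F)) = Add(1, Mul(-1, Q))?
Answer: Mul(Rational(7, 255), Pow(531165, Rational(1, 2))) ≈ 20.007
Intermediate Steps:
Function('w')(Q, F) = Add(Rational(1, 2), Mul(Rational(-1, 2), Q)) (Function('w')(Q, F) = Mul(Rational(1, 2), Add(1, Mul(-1, Q))) = Add(Rational(1, 2), Mul(Rational(-1, 2), Q)))
G = -12 (G = Mul(12, Pow(Add(Rational(1, 2), Mul(Rational(-1, 2), 3)), -1)) = Mul(12, Pow(Add(Rational(1, 2), Rational(-3, 2)), -1)) = Mul(12, Pow(-1, -1)) = Mul(12, -1) = -12)
Pow(Add(369, Add(Mul(188, Pow(6, -1)), Mul(G, Pow(170, -1)))), Rational(1, 2)) = Pow(Add(369, Add(Mul(188, Pow(6, -1)), Mul(-12, Pow(170, -1)))), Rational(1, 2)) = Pow(Add(369, Add(Mul(188, Rational(1, 6)), Mul(-12, Rational(1, 170)))), Rational(1, 2)) = Pow(Add(369, Add(Rational(94, 3), Rational(-6, 85))), Rational(1, 2)) = Pow(Add(369, Rational(7972, 255)), Rational(1, 2)) = Pow(Rational(102067, 255), Rational(1, 2)) = Mul(Rational(7, 255), Pow(531165, Rational(1, 2)))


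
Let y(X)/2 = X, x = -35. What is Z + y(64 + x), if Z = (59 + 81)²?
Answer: 19658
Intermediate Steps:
y(X) = 2*X
Z = 19600 (Z = 140² = 19600)
Z + y(64 + x) = 19600 + 2*(64 - 35) = 19600 + 2*29 = 19600 + 58 = 19658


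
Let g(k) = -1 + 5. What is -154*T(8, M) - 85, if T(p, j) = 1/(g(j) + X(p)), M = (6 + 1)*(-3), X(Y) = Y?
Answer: -587/6 ≈ -97.833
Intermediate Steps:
M = -21 (M = 7*(-3) = -21)
g(k) = 4
T(p, j) = 1/(4 + p)
-154*T(8, M) - 85 = -154/(4 + 8) - 85 = -154/12 - 85 = -154*1/12 - 85 = -77/6 - 85 = -587/6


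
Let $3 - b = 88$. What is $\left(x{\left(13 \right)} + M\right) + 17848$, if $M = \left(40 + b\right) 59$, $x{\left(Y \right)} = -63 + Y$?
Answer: $15143$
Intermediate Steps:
$b = -85$ ($b = 3 - 88 = -85$)
$M = -2655$ ($M = \left(40 - 85\right) 59 = \left(-45\right) 59 = -2655$)
$\left(x{\left(13 \right)} + M\right) + 17848 = \left(\left(-63 + 13\right) - 2655\right) + 17848 = \left(-50 - 2655\right) + 17848 = -2705 + 17848 = 15143$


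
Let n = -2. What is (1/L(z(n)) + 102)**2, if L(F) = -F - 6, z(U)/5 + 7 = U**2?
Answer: 844561/81 ≈ 10427.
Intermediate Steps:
z(U) = -35 + 5*U**2
L(F) = -6 - F
(1/L(z(n)) + 102)**2 = (1/(-6 - (-35 + 5*(-2)**2)) + 102)**2 = (1/(-6 - (-35 + 5*4)) + 102)**2 = (1/(-6 - (-35 + 20)) + 102)**2 = (1/(-6 - 1*(-15)) + 102)**2 = (1/(-6 + 15) + 102)**2 = (1/9 + 102)**2 = (919/9)**2 = 844561/81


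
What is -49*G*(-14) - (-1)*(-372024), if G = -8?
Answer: -377512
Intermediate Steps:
-49*G*(-14) - (-1)*(-372024) = -49*(-8)*(-14) - (-1)*(-372024) = 392*(-14) - 1*372024 = -5488 - 372024 = -377512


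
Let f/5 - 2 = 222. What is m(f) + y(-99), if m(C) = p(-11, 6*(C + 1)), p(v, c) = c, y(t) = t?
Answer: 6627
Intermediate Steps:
f = 1120 (f = 10 + 5*222 = 10 + 1110 = 1120)
m(C) = 6 + 6*C (m(C) = 6*(C + 1) = 6*(1 + C) = 6 + 6*C)
m(f) + y(-99) = (6 + 6*1120) - 99 = (6 + 6720) - 99 = 6726 - 99 = 6627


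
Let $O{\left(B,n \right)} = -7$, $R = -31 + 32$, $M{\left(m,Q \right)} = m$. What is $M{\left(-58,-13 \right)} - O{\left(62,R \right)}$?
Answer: $-51$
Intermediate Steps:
$R = 1$
$M{\left(-58,-13 \right)} - O{\left(62,R \right)} = -58 - -7 = -58 + 7 = -51$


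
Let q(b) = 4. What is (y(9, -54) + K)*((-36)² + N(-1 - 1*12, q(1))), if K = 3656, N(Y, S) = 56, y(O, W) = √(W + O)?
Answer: 4942912 + 4056*I*√5 ≈ 4.9429e+6 + 9069.5*I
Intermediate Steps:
y(O, W) = √(O + W)
(y(9, -54) + K)*((-36)² + N(-1 - 1*12, q(1))) = (√(9 - 54) + 3656)*((-36)² + 56) = (√(-45) + 3656)*(1296 + 56) = (3*I*√5 + 3656)*1352 = (3656 + 3*I*√5)*1352 = 4942912 + 4056*I*√5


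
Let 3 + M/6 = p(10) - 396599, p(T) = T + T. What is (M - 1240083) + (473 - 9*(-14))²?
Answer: -3260774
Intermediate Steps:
p(T) = 2*T
M = -2379492 (M = -18 + 6*(2*10 - 396599) = -18 + 6*(20 - 396599) = -18 + 6*(-396579) = -18 - 2379474 = -2379492)
(M - 1240083) + (473 - 9*(-14))² = (-2379492 - 1240083) + (473 - 9*(-14))² = -3619575 + (473 + 126)² = -3619575 + 599² = -3619575 + 358801 = -3260774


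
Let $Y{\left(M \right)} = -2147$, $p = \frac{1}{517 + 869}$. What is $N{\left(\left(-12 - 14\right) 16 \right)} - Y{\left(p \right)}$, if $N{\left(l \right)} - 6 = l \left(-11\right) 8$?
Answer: $38761$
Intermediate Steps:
$p = \frac{1}{1386} \approx 0.0007215$
$N{\left(l \right)} = 6 - 88 l$ ($N{\left(l \right)} = 6 + l \left(-11\right) 8 = 6 + - 11 l 8 = 6 - 88 l$)
$N{\left(\left(-12 - 14\right) 16 \right)} - Y{\left(p \right)} = \left(6 - 88 \left(-12 - 14\right) 16\right) - -2147 = \left(6 - 88 \left(\left(-26\right) 16\right)\right) + 2147 = \left(6 - -36608\right) + 2147 = \left(6 + 36608\right) + 2147 = 36614 + 2147 = 38761$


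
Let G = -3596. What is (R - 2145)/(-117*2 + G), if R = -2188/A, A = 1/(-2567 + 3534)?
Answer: 2117941/3830 ≈ 552.99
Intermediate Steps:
A = 1/967 ≈ 0.0010341
R = -2115796 (R = -2188/1/967 = -2188*967 = -2115796)
(R - 2145)/(-117*2 + G) = (-2115796 - 2145)/(-117*2 - 3596) = -2117941/(-234 - 3596) = -2117941/(-3830) = -2117941*(-1/3830) = 2117941/3830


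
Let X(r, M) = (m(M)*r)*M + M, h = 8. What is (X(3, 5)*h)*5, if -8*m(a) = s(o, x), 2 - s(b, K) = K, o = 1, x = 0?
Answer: 50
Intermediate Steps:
s(b, K) = 2 - K
m(a) = -1/4 (m(a) = -(2 - 1*0)/8 = -(2 + 0)/8 = -1/8*2 = -1/4)
X(r, M) = M - M*r/4 (X(r, M) = (-r/4)*M + M = -M*r/4 + M = M - M*r/4)
(X(3, 5)*h)*5 = (((1/4)*5*(4 - 1*3))*8)*5 = (((1/4)*5*(4 - 3))*8)*5 = (((1/4)*5*1)*8)*5 = ((5/4)*8)*5 = 10*5 = 50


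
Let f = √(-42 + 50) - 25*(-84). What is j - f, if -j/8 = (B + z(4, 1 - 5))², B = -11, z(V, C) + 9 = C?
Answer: -6708 - 2*√2 ≈ -6710.8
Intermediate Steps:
z(V, C) = -9 + C
j = -4608 (j = -8*(-11 + (-9 + (1 - 5)))² = -8*(-11 + (-9 - 4))² = -8*(-11 - 13)² = -8*(-24)² = -8*576 = -4608)
f = 2100 + 2*√2 (f = √8 + 2100 = 2*√2 + 2100 = 2100 + 2*√2 ≈ 2102.8)
j - f = -4608 - (2100 + 2*√2) = -4608 + (-2100 - 2*√2) = -6708 - 2*√2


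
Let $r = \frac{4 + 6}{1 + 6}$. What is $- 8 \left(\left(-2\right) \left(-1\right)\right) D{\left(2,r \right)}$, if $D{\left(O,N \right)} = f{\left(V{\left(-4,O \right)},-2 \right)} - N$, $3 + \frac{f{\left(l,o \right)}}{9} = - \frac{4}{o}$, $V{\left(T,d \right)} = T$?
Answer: $\frac{1168}{7} \approx 166.86$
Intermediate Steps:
$f{\left(l,o \right)} = -27 - \frac{36}{o}$ ($f{\left(l,o \right)} = -27 + 9 \left(- \frac{4}{o}\right) = -27 - \frac{36}{o}$)
$r = \frac{10}{7} \approx 1.4286$
$D{\left(O,N \right)} = -9 - N$ ($D{\left(O,N \right)} = \left(-27 - \frac{36}{-2}\right) - N = \left(-27 - -18\right) - N = \left(-27 + 18\right) - N = -9 - N$)
$- 8 \left(\left(-2\right) \left(-1\right)\right) D{\left(2,r \right)} = - 8 \left(\left(-2\right) \left(-1\right)\right) \left(-9 - \frac{10}{7}\right) = \left(-8\right) 2 \left(-9 - \frac{10}{7}\right) = \left(-16\right) \left(- \frac{73}{7}\right) = \frac{1168}{7}$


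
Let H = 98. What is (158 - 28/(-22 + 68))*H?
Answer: 354760/23 ≈ 15424.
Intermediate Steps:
(158 - 28/(-22 + 68))*H = (158 - 28/(-22 + 68))*98 = (158 - 28/46)*98 = (158 - 28*1/46)*98 = (158 - 14/23)*98 = (3620/23)*98 = 354760/23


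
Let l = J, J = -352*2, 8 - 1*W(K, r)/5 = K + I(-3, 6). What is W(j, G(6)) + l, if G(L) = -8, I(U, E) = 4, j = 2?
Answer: -694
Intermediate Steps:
W(K, r) = 20 - 5*K (W(K, r) = 40 - 5*(K + 4) = 40 - 5*(4 + K) = 40 + (-20 - 5*K) = 20 - 5*K)
J = -704
l = -704
W(j, G(6)) + l = (20 - 5*2) - 704 = (20 - 10) - 704 = 10 - 704 = -694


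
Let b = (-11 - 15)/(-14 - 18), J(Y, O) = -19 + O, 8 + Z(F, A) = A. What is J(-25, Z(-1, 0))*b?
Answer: -351/16 ≈ -21.938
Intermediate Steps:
Z(F, A) = -8 + A
b = 13/16 (b = -26/(-32) = -26*(-1/32) = 13/16 ≈ 0.81250)
J(-25, Z(-1, 0))*b = (-19 + (-8 + 0))*(13/16) = (-19 - 8)*(13/16) = -27*13/16 = -351/16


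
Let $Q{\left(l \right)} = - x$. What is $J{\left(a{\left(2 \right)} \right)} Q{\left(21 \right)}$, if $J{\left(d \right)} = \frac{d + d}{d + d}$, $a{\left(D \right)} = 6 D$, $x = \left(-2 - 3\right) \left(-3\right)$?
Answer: $-15$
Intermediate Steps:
$x = 15$ ($x = \left(-5\right) \left(-3\right) = 15$)
$Q{\left(l \right)} = -15$ ($Q{\left(l \right)} = \left(-1\right) 15 = -15$)
$J{\left(d \right)} = 1$ ($J{\left(d \right)} = \frac{2 d}{2 d} = 2 d \frac{1}{2 d} = 1$)
$J{\left(a{\left(2 \right)} \right)} Q{\left(21 \right)} = 1 \left(-15\right) = -15$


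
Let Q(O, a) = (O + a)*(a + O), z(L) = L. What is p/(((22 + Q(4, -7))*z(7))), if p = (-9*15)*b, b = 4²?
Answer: -2160/217 ≈ -9.9539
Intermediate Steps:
b = 16
Q(O, a) = (O + a)² (Q(O, a) = (O + a)*(O + a) = (O + a)²)
p = -2160 (p = -9*15*16 = -135*16 = -2160)
p/(((22 + Q(4, -7))*z(7))) = -2160*1/(7*(22 + (4 - 7)²)) = -2160*1/(7*(22 + (-3)²)) = -2160*1/(7*(22 + 9)) = -2160/(31*7) = -2160/217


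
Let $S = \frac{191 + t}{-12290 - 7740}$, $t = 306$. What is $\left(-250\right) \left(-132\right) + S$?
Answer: $\frac{660989503}{20030} \approx 33000.0$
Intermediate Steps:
$S = - \frac{497}{20030}$ ($S = \frac{191 + 306}{-12290 - 7740} = \frac{497}{-20030} = 497 \left(- \frac{1}{20030}\right) = - \frac{497}{20030} \approx -0.024813$)
$\left(-250\right) \left(-132\right) + S = \left(-250\right) \left(-132\right) - \frac{497}{20030} = 33000 - \frac{497}{20030} = \frac{660989503}{20030}$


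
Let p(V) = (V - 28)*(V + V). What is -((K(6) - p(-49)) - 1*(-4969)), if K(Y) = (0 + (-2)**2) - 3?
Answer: 2576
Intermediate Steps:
p(V) = 2*V*(-28 + V) (p(V) = (-28 + V)*(2*V) = 2*V*(-28 + V))
K(Y) = 1 (K(Y) = (0 + 4) - 3 = 4 - 3 = 1)
-((K(6) - p(-49)) - 1*(-4969)) = -((1 - 2*(-49)*(-28 - 49)) - 1*(-4969)) = -((1 - 2*(-49)*(-77)) + 4969) = -((1 - 1*7546) + 4969) = -((1 - 7546) + 4969) = -(-7545 + 4969) = -1*(-2576) = 2576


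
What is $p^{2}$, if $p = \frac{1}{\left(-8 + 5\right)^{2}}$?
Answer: $\frac{1}{81} \approx 0.012346$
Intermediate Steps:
$p = \frac{1}{9}$ ($p = \frac{1}{\left(-3\right)^{2}} = \frac{1}{9} \approx 0.11111$)
$p^{2} = \left(\frac{1}{9}\right)^{2} = \frac{1}{81}$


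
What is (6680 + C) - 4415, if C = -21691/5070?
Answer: 11461859/5070 ≈ 2260.7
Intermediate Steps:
C = -21691/5070 (C = -21691*1/5070 = -21691/5070 ≈ -4.2783)
(6680 + C) - 4415 = (6680 - 21691/5070) - 4415 = 33845909/5070 - 4415 = 11461859/5070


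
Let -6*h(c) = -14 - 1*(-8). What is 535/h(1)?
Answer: 535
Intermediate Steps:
h(c) = 1 (h(c) = -(-14 - 1*(-8))/6 = -(-14 + 8)/6 = -⅙*(-6) = 1)
535/h(1) = 535/1 = 535*1 = 535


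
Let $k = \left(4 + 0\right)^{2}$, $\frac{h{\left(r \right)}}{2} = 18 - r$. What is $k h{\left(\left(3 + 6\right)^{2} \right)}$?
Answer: $-2016$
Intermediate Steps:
$h{\left(r \right)} = 36 - 2 r$ ($h{\left(r \right)} = 2 \left(18 - r\right) = 36 - 2 r$)
$k = 16$ ($k = 4^{2} = 16$)
$k h{\left(\left(3 + 6\right)^{2} \right)} = 16 \left(36 - 2 \left(3 + 6\right)^{2}\right) = 16 \left(36 - 2 \cdot 9^{2}\right) = 16 \left(36 - 162\right) = 16 \left(-126\right) = -2016$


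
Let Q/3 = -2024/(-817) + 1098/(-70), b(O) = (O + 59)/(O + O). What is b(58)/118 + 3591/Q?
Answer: -468471616839/5169861784 ≈ -90.616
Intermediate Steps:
b(O) = (59 + O)/(2*O) (b(O) = (59 + O)/((2*O)) = (59 + O)*(1/(2*O)) = (59 + O)/(2*O))
Q = -1133079/28595 (Q = 3*(-2024/(-817) + 1098/(-70)) = 3*(-2024*(-1/817) + 1098*(-1/70)) = 3*(2024/817 - 549/35) = 3*(-377693/28595) = -1133079/28595 ≈ -39.625)
b(58)/118 + 3591/Q = ((1/2)*(59 + 58)/58)/118 + 3591/(-1133079/28595) = ((1/2)*(1/58)*117)*(1/118) + 3591*(-28595/1133079) = (117/116)*(1/118) - 34228215/377693 = 117/13688 - 34228215/377693 = -468471616839/5169861784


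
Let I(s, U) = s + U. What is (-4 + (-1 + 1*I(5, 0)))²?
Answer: 0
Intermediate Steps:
I(s, U) = U + s
(-4 + (-1 + 1*I(5, 0)))² = (-4 + (-1 + 1*(0 + 5)))² = (-4 + (-1 + 1*5))² = (-4 + (-1 + 5))² = (-4 + 4)² = 0² = 0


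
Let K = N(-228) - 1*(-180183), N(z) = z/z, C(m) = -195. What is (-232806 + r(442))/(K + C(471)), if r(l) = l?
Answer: -232364/179989 ≈ -1.2910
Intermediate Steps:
N(z) = 1
K = 180184 (K = 1 - 1*(-180183) = 1 + 180183 = 180184)
(-232806 + r(442))/(K + C(471)) = (-232806 + 442)/(180184 - 195) = -232364/179989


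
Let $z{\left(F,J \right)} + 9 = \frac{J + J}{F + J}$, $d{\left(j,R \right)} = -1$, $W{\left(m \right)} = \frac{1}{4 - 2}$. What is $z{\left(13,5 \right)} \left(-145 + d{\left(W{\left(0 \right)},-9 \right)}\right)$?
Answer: $\frac{11096}{9} \approx 1232.9$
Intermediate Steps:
$W{\left(m \right)} = \frac{1}{2}$
$z{\left(F,J \right)} = -9 + \frac{2 J}{F + J}$ ($z{\left(F,J \right)} = -9 + \frac{J + J}{F + J} = -9 + \frac{2 J}{F + J}$)
$z{\left(13,5 \right)} \left(-145 + d{\left(W{\left(0 \right)},-9 \right)}\right) = \frac{\left(-9\right) 13 - 35}{13 + 5} \left(-145 - 1\right) = \frac{-117 - 35}{18} \left(-146\right) = \frac{1}{18} \left(-152\right) \left(-146\right) = \left(- \frac{76}{9}\right) \left(-146\right) = \frac{11096}{9}$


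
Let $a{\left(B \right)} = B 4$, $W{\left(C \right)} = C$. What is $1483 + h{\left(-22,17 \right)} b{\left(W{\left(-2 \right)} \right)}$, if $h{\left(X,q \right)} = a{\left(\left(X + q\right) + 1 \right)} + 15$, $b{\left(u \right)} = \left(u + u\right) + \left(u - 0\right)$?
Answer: $1489$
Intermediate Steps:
$b{\left(u \right)} = 3 u$ ($b{\left(u \right)} = 2 u + \left(u + 0\right) = 2 u + u = 3 u$)
$a{\left(B \right)} = 4 B$
$h{\left(X,q \right)} = 19 + 4 X + 4 q$ ($h{\left(X,q \right)} = 4 \left(\left(X + q\right) + 1\right) + 15 = 4 \left(1 + X + q\right) + 15 = \left(4 + 4 X + 4 q\right) + 15 = 19 + 4 X + 4 q$)
$1483 + h{\left(-22,17 \right)} b{\left(W{\left(-2 \right)} \right)} = 1483 + \left(19 + 4 \left(-22\right) + 4 \cdot 17\right) 3 \left(-2\right) = 1483 + \left(19 - 88 + 68\right) \left(-6\right) = 1483 - -6 = 1483 + 6 = 1489$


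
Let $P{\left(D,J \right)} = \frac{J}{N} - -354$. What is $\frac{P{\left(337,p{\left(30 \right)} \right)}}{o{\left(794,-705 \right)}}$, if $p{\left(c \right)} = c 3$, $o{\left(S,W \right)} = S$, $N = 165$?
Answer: $\frac{1950}{4367} \approx 0.44653$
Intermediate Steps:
$p{\left(c \right)} = 3 c$
$P{\left(D,J \right)} = 354 + \frac{J}{165}$ ($P{\left(D,J \right)} = \frac{J}{165} - -354 = J \frac{1}{165} + 354 = \frac{J}{165} + 354 = 354 + \frac{J}{165}$)
$\frac{P{\left(337,p{\left(30 \right)} \right)}}{o{\left(794,-705 \right)}} = \frac{354 + \frac{3 \cdot 30}{165}}{794} = \left(354 + \frac{1}{165} \cdot 90\right) \frac{1}{794} = \left(354 + \frac{6}{11}\right) \frac{1}{794} = \frac{3900}{11} \cdot \frac{1}{794} = \frac{1950}{4367}$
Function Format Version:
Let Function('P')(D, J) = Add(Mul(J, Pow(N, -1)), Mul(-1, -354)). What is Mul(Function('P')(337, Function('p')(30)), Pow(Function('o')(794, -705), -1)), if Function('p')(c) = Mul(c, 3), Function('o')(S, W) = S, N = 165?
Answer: Rational(1950, 4367) ≈ 0.44653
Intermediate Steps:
Function('p')(c) = Mul(3, c)
Function('P')(D, J) = Add(354, Mul(Rational(1, 165), J)) (Function('P')(D, J) = Add(Mul(J, Pow(165, -1)), Mul(-1, -354)) = Add(Mul(J, Rational(1, 165)), 354) = Add(Mul(Rational(1, 165), J), 354) = Add(354, Mul(Rational(1, 165), J)))
Mul(Function('P')(337, Function('p')(30)), Pow(Function('o')(794, -705), -1)) = Mul(Add(354, Mul(Rational(1, 165), Mul(3, 30))), Pow(794, -1)) = Mul(Add(354, Mul(Rational(1, 165), 90)), Rational(1, 794)) = Mul(Add(354, Rational(6, 11)), Rational(1, 794)) = Mul(Rational(3900, 11), Rational(1, 794)) = Rational(1950, 4367)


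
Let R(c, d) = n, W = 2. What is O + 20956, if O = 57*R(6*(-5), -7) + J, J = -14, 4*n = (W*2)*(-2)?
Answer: 20828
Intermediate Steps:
n = -2 (n = ((2*2)*(-2))/4 = (4*(-2))/4 = (¼)*(-8) = -2)
R(c, d) = -2
O = -128 (O = 57*(-2) - 14 = -114 - 14 = -128)
O + 20956 = -128 + 20956 = 20828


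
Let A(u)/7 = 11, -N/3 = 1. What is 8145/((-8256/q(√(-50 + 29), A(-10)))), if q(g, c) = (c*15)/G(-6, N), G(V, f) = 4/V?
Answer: 9407475/5504 ≈ 1709.2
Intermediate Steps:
N = -3 (N = -3*1 = -3)
A(u) = 77 (A(u) = 7*11 = 77)
q(g, c) = -45*c/2 (q(g, c) = (c*15)/((4/(-6))) = (15*c)/((4*(-⅙))) = (15*c)/(-⅔) = (15*c)*(-3/2) = -45*c/2)
8145/((-8256/q(√(-50 + 29), A(-10)))) = 8145/((-8256/((-45/2*77)))) = 8145/((-8256/(-3465/2))) = 8145/((-8256*(-2/3465))) = 8145/(5504/1155) = 8145*(1155/5504) = 9407475/5504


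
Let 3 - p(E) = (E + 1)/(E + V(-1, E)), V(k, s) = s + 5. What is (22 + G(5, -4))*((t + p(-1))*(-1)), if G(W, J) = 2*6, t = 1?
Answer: -136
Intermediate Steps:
V(k, s) = 5 + s
p(E) = 3 - (1 + E)/(5 + 2*E) (p(E) = 3 - (E + 1)/(E + (5 + E)) = 3 - (1 + E)/(5 + 2*E))
G(W, J) = 12
(22 + G(5, -4))*((t + p(-1))*(-1)) = (22 + 12)*((1 + (14 + 5*(-1))/(5 + 2*(-1)))*(-1)) = 34*((1 + (14 - 5)/(5 - 2))*(-1)) = 34*((1 + 9/3)*(-1)) = 34*((1 + (⅓)*9)*(-1)) = 34*((1 + 3)*(-1)) = 34*(4*(-1)) = 34*(-4) = -136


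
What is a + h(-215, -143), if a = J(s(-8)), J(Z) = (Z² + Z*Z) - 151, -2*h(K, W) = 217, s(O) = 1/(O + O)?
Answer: -33215/128 ≈ -259.49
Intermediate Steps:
s(O) = 1/(2*O)
h(K, W) = -217/2 (h(K, W) = -½*217 = -217/2)
J(Z) = -151 + 2*Z² (J(Z) = (Z² + Z²) - 151 = 2*Z² - 151 = -151 + 2*Z²)
a = -19327/128 (a = -151 + 2*((½)/(-8))² = -151 + 2*((½)*(-⅛))² = -151 + 2*(-1/16)² = -151 + 2*(1/256) = -151 + 1/128 = -19327/128 ≈ -150.99)
a + h(-215, -143) = -19327/128 - 217/2 = -33215/128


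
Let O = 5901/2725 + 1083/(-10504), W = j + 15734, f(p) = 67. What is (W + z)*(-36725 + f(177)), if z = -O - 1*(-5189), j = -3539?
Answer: -9119230168306759/14311700 ≈ -6.3719e+8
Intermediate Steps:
W = 12195 (W = -3539 + 15734 = 12195)
O = 59032929/28623400 (O = 5901*(1/2725) + 1083*(-1/10504) = 5901/2725 - 1083/10504 = 59032929/28623400 ≈ 2.0624)
z = 148467789671/28623400 (z = -1*59032929/28623400 - 1*(-5189) = -59032929/28623400 + 5189 = 148467789671/28623400 ≈ 5186.9)
(W + z)*(-36725 + f(177)) = (12195 + 148467789671/28623400)*(-36725 + 67) = (497530152671/28623400)*(-36658) = -9119230168306759/14311700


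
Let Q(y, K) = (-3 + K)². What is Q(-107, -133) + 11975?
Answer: 30471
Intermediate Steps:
Q(-107, -133) + 11975 = (-3 - 133)² + 11975 = (-136)² + 11975 = 18496 + 11975 = 30471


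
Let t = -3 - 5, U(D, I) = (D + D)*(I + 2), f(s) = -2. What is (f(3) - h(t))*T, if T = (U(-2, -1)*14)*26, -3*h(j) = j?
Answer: 20384/3 ≈ 6794.7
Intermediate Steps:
U(D, I) = 2*D*(2 + I) (U(D, I) = (2*D)*(2 + I) = 2*D*(2 + I))
t = -8
h(j) = -j/3
T = -1456 (T = ((2*(-2)*(2 - 1))*14)*26 = ((2*(-2)*1)*14)*26 = -4*14*26 = -56*26 = -1456)
(f(3) - h(t))*T = (-2 - (-1)*(-8)/3)*(-1456) = (-2 - 1*8/3)*(-1456) = (-2 - 8/3)*(-1456) = -14/3*(-1456) = 20384/3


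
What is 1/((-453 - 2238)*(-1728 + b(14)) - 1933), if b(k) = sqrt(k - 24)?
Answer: I/(2691*sqrt(10) + 4648115*I) ≈ 2.1514e-7 + 3.9388e-10*I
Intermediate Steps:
b(k) = sqrt(-24 + k)
1/((-453 - 2238)*(-1728 + b(14)) - 1933) = 1/((-453 - 2238)*(-1728 + sqrt(-24 + 14)) - 1933) = 1/(-2691*(-1728 + sqrt(-10)) - 1933) = 1/(-2691*(-1728 + I*sqrt(10)) - 1933) = 1/((4650048 - 2691*I*sqrt(10)) - 1933) = 1/(4648115 - 2691*I*sqrt(10))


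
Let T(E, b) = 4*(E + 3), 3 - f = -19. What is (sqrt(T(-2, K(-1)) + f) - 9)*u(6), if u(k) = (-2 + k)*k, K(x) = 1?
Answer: -216 + 24*sqrt(26) ≈ -93.624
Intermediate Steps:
f = 22 (f = 3 - 1*(-19) = 3 + 19 = 22)
T(E, b) = 12 + 4*E (T(E, b) = 4*(3 + E) = 12 + 4*E)
u(k) = k*(-2 + k)
(sqrt(T(-2, K(-1)) + f) - 9)*u(6) = (sqrt((12 + 4*(-2)) + 22) - 9)*(6*(-2 + 6)) = (sqrt((12 - 8) + 22) - 9)*(6*4) = (sqrt(4 + 22) - 9)*24 = (sqrt(26) - 9)*24 = (-9 + sqrt(26))*24 = -216 + 24*sqrt(26)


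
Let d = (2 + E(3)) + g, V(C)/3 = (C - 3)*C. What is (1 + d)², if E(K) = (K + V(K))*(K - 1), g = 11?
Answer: 400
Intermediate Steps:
V(C) = 3*C*(-3 + C) (V(C) = 3*((C - 3)*C) = 3*((-3 + C)*C) = 3*(C*(-3 + C)) = 3*C*(-3 + C))
E(K) = (-1 + K)*(K + 3*K*(-3 + K)) (E(K) = (K + 3*K*(-3 + K))*(K - 1) = (K + 3*K*(-3 + K))*(-1 + K) = (-1 + K)*(K + 3*K*(-3 + K)))
d = 19 (d = (2 + 3*(8 - 11*3 + 3*3²)) + 11 = (2 + 3*(8 - 33 + 3*9)) + 11 = (2 + 3*(8 - 33 + 27)) + 11 = (2 + 3*2) + 11 = (2 + 6) + 11 = 8 + 11 = 19)
(1 + d)² = (1 + 19)² = 20² = 400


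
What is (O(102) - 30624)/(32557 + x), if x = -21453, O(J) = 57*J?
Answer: -12405/5552 ≈ -2.2343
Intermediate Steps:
(O(102) - 30624)/(32557 + x) = (57*102 - 30624)/(32557 - 21453) = (5814 - 30624)/11104 = -24810*1/11104 = -12405/5552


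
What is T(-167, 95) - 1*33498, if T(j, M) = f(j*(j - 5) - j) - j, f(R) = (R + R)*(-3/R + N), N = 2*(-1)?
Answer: -148901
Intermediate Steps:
N = -2
f(R) = 2*R*(-2 - 3/R) (f(R) = (R + R)*(-3/R - 2) = (2*R)*(-2 - 3/R) = 2*R*(-2 - 3/R))
T(j, M) = -6 + 3*j - 4*j*(-5 + j) (T(j, M) = (-6 - 4*(j*(j - 5) - j)) - j = (-6 - 4*(j*(-5 + j) - j)) - j = (-6 - 4*(-j + j*(-5 + j))) - j = (-6 + (4*j - 4*j*(-5 + j))) - j = (-6 + 4*j - 4*j*(-5 + j)) - j = -6 + 3*j - 4*j*(-5 + j))
T(-167, 95) - 1*33498 = (-6 - 4*(-167)² + 23*(-167)) - 1*33498 = (-6 - 4*27889 - 3841) - 33498 = (-6 - 111556 - 3841) - 33498 = -115403 - 33498 = -148901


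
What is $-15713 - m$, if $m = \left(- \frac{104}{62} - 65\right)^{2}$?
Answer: $- \frac{19372682}{961} \approx -20159.0$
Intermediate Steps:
$m = \frac{4272489}{961}$ ($m = \left(\left(-104\right) \frac{1}{62} - 65\right)^{2} = \left(- \frac{52}{31} - 65\right)^{2} = \left(- \frac{2067}{31}\right)^{2} = \frac{4272489}{961} \approx 4445.9$)
$-15713 - m = -15713 - \frac{4272489}{961} = - \frac{19372682}{961}$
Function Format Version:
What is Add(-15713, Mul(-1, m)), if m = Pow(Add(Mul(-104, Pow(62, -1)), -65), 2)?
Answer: Rational(-19372682, 961) ≈ -20159.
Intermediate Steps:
m = Rational(4272489, 961) (m = Pow(Add(Mul(-104, Rational(1, 62)), -65), 2) = Pow(Add(Rational(-52, 31), -65), 2) = Pow(Rational(-2067, 31), 2) = Rational(4272489, 961) ≈ 4445.9)
Add(-15713, Mul(-1, m)) = Add(-15713, Mul(-1, Rational(4272489, 961))) = Add(-15713, Rational(-4272489, 961)) = Rational(-19372682, 961)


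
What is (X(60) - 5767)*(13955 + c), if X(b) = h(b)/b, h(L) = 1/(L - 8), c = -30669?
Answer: 150367826923/1560 ≈ 9.6390e+7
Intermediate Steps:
h(L) = 1/(-8 + L)
X(b) = 1/(b*(-8 + b)) (X(b) = 1/((-8 + b)*b) = 1/(b*(-8 + b)))
(X(60) - 5767)*(13955 + c) = (1/(60*(-8 + 60)) - 5767)*(13955 - 30669) = ((1/60)/52 - 5767)*(-16714) = ((1/60)*(1/52) - 5767)*(-16714) = (1/3120 - 5767)*(-16714) = -17993039/3120*(-16714) = 150367826923/1560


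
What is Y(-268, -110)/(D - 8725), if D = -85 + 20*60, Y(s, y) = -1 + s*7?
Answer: 1877/7610 ≈ 0.24665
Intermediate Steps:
Y(s, y) = -1 + 7*s
D = 1115 (D = -85 + 1200 = 1115)
Y(-268, -110)/(D - 8725) = (-1 + 7*(-268))/(1115 - 8725) = (-1 - 1876)/(-7610) = -1877*(-1/7610) = 1877/7610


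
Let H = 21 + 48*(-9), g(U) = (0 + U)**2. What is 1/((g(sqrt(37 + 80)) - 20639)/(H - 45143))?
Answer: 22777/10261 ≈ 2.2198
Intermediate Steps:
g(U) = U**2
H = -411 (H = 21 - 432 = -411)
1/((g(sqrt(37 + 80)) - 20639)/(H - 45143)) = 1/(((sqrt(37 + 80))**2 - 20639)/(-411 - 45143)) = 1/(((sqrt(117))**2 - 20639)/(-45554)) = 1/(((3*sqrt(13))**2 - 20639)*(-1/45554)) = 1/((117 - 20639)*(-1/45554)) = 1/(-20522*(-1/45554)) = 1/(10261/22777) = 22777/10261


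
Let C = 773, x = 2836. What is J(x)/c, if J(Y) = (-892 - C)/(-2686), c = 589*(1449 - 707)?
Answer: 1665/1173884068 ≈ 1.4184e-6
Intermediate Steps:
c = 437038 (c = 589*742 = 437038)
J(Y) = 1665/2686 (J(Y) = (-892 - 1*773)/(-2686) = (-892 - 773)*(-1/2686) = -1665*(-1/2686) = 1665/2686)
J(x)/c = (1665/2686)/437038 = (1665/2686)*(1/437038) = 1665/1173884068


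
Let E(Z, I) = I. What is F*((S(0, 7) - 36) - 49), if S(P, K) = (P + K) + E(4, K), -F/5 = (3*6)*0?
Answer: 0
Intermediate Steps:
F = 0 (F = -5*3*6*0 = -90*0 = -5*0 = 0)
S(P, K) = P + 2*K (S(P, K) = (P + K) + K = (K + P) + K = P + 2*K)
F*((S(0, 7) - 36) - 49) = 0*(((0 + 2*7) - 36) - 49) = 0*(((0 + 14) - 36) - 49) = 0*((14 - 36) - 49) = 0*(-22 - 49) = 0*(-71) = 0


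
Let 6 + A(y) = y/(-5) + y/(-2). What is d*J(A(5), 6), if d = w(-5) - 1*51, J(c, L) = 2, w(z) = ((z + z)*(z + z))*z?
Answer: -1102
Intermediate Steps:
w(z) = 4*z³ (w(z) = ((2*z)*(2*z))*z = (4*z²)*z = 4*z³)
A(y) = -6 - 7*y/10 (A(y) = -6 + (y/(-5) + y/(-2)) = -6 + (y*(-⅕) + y*(-½)) = -6 + (-y/5 - y/2) = -6 - 7*y/10)
d = -551 (d = 4*(-5)³ - 1*51 = 4*(-125) - 51 = -500 - 51 = -551)
d*J(A(5), 6) = -551*2 = -1102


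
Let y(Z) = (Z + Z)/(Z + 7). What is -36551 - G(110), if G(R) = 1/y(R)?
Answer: -8041337/220 ≈ -36552.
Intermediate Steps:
y(Z) = 2*Z/(7 + Z) (y(Z) = (2*Z)/(7 + Z) = 2*Z/(7 + Z))
G(R) = (7 + R)/(2*R) (G(R) = 1/(2*R/(7 + R)) = (7 + R)/(2*R))
-36551 - G(110) = -36551 - (7 + 110)/(2*110) = -36551 - 117/(2*110) = -36551 - 1*117/220 = -36551 - 117/220 = -8041337/220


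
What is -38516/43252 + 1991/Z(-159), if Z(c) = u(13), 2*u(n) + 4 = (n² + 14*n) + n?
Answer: 19795463/1946340 ≈ 10.171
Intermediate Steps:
u(n) = -2 + n²/2 + 15*n/2 (u(n) = -2 + ((n² + 14*n) + n)/2 = -2 + (n² + 15*n)/2 = -2 + (n²/2 + 15*n/2) = -2 + n²/2 + 15*n/2)
Z(c) = 180 (Z(c) = -2 + (½)*13² + (15/2)*13 = -2 + (½)*169 + 195/2 = -2 + 169/2 + 195/2 = 180)
-38516/43252 + 1991/Z(-159) = -38516/43252 + 1991/180 = -38516*1/43252 + 1991*(1/180) = -9629/10813 + 1991/180 = 19795463/1946340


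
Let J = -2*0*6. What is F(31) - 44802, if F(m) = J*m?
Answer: -44802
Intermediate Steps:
J = 0 (J = 0*6 = 0)
F(m) = 0 (F(m) = 0*m = 0)
F(31) - 44802 = 0 - 44802 = -44802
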